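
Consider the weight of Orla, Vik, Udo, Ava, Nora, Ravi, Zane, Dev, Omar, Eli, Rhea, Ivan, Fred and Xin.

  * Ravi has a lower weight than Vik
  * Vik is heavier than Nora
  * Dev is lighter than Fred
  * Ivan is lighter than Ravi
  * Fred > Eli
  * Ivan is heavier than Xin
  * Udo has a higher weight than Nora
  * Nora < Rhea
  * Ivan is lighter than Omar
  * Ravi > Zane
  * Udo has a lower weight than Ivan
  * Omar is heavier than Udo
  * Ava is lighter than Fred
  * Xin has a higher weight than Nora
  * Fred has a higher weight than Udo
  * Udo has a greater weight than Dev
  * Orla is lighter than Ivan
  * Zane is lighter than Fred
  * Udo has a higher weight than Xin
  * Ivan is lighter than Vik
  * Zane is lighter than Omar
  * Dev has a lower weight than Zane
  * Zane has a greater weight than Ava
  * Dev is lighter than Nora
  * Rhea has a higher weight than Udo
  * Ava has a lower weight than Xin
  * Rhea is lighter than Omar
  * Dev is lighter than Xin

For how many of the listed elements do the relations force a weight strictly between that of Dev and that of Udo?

Chaining upward from Dev reaches: Nora, Xin, Zane, Ivan, Rhea, Omar, Ravi, Vik, Fred.
Chaining downward from Udo reaches: Ava, Nora, Xin.
Strictly between Dev and Udo are those in both lists: Nora, Xin — 2 elements.

2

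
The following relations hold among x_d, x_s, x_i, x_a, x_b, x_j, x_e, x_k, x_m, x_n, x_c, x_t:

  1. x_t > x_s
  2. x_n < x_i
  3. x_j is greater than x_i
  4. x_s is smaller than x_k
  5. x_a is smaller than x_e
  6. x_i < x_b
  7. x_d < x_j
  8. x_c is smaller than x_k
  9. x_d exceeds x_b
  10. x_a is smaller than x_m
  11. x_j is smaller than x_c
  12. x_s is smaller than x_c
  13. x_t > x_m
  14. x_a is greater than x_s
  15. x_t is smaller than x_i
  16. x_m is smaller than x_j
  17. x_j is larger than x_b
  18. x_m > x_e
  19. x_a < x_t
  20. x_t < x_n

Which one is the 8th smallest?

x_b

Piecing the relations together gives one ordering: x_s < x_a < x_e < x_m < x_t < x_n < x_i < x_b < x_d < x_j < x_c < x_k.
Counting 8 from the smallest end gives x_b.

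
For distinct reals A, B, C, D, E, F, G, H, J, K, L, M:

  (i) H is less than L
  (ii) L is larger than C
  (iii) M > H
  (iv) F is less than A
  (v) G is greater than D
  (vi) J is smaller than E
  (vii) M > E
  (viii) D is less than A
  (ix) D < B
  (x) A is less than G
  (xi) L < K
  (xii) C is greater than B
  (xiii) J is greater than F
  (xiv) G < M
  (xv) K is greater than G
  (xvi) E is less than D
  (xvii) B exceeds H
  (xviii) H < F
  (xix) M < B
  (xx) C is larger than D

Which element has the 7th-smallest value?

Piecing the relations together gives one ordering: H < F < J < E < D < A < G < M < B < C < L < K.
The 7th smallest is G.

G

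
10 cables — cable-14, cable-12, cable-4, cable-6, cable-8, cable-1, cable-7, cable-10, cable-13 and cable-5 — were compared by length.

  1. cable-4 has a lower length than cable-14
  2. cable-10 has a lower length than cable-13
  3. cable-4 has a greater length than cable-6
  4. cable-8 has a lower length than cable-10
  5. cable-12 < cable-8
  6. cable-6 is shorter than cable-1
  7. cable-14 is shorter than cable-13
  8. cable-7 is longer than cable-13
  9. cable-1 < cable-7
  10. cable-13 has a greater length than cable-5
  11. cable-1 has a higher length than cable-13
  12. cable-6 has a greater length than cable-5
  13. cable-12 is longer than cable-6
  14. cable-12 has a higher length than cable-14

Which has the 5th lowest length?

Piecing the relations together gives one ordering: cable-5 < cable-6 < cable-4 < cable-14 < cable-12 < cable-8 < cable-10 < cable-13 < cable-1 < cable-7.
Counting 5 from the smallest end gives cable-12.

cable-12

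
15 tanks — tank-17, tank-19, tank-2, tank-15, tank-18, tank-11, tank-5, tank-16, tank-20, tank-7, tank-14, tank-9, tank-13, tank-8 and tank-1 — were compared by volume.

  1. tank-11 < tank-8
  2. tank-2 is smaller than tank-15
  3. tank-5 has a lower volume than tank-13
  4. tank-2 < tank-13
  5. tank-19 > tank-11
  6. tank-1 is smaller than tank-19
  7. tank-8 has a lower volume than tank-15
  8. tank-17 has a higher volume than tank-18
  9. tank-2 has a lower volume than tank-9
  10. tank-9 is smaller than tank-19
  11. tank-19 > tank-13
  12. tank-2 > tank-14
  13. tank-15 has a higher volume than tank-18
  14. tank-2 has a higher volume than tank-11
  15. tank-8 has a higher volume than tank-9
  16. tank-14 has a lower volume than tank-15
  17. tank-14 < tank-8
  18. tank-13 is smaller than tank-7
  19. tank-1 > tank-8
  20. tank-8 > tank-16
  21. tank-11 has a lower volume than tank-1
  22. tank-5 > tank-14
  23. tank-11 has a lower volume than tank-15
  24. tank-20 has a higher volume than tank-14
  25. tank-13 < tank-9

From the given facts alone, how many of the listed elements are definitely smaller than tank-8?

7

Directly below tank-8: tank-14, tank-11, tank-9, tank-16.
One step further: tank-2, tank-13 (6 so far).
One step further: tank-5 (7 so far).
No other element is forced below tank-8 by the given relations, so the count is 7.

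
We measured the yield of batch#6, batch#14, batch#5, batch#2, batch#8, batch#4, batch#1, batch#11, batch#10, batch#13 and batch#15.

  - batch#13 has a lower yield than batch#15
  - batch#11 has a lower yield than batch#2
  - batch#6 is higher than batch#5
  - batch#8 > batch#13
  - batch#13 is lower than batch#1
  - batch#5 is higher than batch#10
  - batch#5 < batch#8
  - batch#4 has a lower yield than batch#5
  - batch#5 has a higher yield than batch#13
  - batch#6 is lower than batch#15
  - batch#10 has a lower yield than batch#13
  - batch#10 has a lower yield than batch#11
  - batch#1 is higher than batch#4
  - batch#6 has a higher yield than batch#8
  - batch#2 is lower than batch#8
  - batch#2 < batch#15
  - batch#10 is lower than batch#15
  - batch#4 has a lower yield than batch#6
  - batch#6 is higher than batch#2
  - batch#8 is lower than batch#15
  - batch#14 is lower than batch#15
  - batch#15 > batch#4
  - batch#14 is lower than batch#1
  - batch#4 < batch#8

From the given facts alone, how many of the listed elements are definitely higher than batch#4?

5

Directly above batch#4: batch#5, batch#1, batch#8, batch#6, batch#15.
Nothing else is reachable above batch#4; 5 in all.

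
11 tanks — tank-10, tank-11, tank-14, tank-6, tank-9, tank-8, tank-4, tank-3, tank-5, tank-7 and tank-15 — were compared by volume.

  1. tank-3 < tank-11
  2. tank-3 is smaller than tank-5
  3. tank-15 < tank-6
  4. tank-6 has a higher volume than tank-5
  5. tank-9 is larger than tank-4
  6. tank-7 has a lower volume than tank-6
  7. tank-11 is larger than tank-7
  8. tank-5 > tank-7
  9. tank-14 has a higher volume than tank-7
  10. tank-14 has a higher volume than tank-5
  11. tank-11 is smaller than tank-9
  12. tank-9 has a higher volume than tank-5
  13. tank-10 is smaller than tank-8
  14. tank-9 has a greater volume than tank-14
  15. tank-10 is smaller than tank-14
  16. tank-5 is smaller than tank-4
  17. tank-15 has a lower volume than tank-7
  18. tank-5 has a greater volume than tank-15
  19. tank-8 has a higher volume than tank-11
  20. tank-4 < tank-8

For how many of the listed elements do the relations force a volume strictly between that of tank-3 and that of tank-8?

The relations place tank-3 below tank-8. An element lies strictly between them when it is forced above tank-3 and also forced below tank-8.
Above tank-3: {tank-11, tank-5, tank-6, tank-4, tank-14, tank-9}. Below tank-8: {tank-15, tank-7, tank-11, tank-5, tank-10, tank-4}.
Intersection: {tank-11, tank-5, tank-4} — 3.

3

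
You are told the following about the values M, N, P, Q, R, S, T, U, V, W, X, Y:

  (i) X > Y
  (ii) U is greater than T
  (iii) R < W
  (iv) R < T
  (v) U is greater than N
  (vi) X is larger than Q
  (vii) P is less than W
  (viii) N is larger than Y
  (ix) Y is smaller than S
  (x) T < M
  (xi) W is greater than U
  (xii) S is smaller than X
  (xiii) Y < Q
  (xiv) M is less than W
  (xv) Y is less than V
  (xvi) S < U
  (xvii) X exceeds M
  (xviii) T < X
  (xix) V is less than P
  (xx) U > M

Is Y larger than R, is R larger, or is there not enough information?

Following every chain through Y: above Y we get V, S, Q, N, P, X, U, W.
R is not reached, and no chain runs the other way from R to Y.
So the given relations leave the order of Y and R undetermined.

undetermined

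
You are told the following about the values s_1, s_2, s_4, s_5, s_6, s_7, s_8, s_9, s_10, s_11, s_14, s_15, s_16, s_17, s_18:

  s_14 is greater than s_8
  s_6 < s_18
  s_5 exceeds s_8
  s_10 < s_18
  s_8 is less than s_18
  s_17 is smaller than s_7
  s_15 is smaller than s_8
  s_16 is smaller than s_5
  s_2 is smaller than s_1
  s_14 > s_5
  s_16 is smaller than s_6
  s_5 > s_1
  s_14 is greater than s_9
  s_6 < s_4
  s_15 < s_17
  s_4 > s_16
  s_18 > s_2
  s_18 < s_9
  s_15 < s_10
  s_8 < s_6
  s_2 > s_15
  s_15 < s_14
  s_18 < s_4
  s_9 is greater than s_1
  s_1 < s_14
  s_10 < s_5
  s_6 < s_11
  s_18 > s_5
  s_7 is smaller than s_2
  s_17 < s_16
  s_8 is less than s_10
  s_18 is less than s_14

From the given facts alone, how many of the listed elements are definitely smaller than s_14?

Directly below s_14: s_15, s_8, s_1, s_5, s_18, s_9.
One step further: s_16, s_6, s_10, s_2 (10 so far).
One step further: s_17, s_7 (12 so far).
No other element is forced below s_14 by the given relations, so the count is 12.

12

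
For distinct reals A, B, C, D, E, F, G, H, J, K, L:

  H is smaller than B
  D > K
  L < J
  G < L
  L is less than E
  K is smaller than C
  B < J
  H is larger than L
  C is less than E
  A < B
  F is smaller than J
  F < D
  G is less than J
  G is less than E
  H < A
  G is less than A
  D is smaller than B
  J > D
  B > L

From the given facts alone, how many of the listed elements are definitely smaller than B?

The elements the relations force below B are G, F, L, H, A, K, D — no chain reaches any other.
That is 7.

7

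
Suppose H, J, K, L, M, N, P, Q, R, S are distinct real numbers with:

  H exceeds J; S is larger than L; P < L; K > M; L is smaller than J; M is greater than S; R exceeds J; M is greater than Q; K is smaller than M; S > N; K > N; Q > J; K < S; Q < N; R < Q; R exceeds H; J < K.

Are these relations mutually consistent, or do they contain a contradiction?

inconsistent

We have M < K stated directly, yet also K < S < M by chaining the others — so K < M. Contradiction.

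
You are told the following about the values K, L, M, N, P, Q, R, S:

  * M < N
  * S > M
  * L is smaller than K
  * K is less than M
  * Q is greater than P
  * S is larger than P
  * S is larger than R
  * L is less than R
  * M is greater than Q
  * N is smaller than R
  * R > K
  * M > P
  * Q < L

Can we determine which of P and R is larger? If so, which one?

R

Chaining the given relations: P < Q < L < K < M < N < R.
So R is larger.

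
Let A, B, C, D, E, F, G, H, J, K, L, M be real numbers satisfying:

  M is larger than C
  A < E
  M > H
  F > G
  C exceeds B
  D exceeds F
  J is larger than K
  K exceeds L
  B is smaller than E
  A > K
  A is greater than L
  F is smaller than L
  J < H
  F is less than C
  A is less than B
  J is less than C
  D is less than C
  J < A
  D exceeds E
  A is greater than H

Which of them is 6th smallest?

Piecing the relations together gives one ordering: G < F < L < K < J < H < A < B < E < D < C < M.
The 6th smallest is H.

H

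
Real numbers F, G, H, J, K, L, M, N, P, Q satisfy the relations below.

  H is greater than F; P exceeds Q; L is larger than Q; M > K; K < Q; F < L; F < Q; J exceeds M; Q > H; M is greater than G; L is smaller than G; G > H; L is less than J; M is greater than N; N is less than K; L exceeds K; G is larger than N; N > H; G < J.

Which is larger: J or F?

J

F < H and H < N give F < N.
With N < K: F < H < N < K.
Then K < Q extends the chain to Q.
With Q < L: F < H < N < K < Q < L.
Then L < G extends the chain to G.
Then G < M extends the chain to M.
Then M < J extends the chain to J.
So F < J; J is the larger of the two.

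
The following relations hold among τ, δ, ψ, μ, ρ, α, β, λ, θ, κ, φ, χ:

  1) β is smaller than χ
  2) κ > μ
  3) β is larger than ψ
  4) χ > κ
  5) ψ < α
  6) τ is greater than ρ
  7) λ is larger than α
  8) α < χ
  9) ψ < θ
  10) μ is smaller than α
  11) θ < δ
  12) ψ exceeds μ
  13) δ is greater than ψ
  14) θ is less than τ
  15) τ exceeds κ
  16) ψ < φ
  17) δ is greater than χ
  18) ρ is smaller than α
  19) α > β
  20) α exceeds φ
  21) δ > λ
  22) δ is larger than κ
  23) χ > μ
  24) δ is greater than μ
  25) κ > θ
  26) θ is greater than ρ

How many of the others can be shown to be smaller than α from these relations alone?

Directly below α: μ, ψ, ρ, φ, β.
No other element is forced below α by the given relations, so the count is 5.

5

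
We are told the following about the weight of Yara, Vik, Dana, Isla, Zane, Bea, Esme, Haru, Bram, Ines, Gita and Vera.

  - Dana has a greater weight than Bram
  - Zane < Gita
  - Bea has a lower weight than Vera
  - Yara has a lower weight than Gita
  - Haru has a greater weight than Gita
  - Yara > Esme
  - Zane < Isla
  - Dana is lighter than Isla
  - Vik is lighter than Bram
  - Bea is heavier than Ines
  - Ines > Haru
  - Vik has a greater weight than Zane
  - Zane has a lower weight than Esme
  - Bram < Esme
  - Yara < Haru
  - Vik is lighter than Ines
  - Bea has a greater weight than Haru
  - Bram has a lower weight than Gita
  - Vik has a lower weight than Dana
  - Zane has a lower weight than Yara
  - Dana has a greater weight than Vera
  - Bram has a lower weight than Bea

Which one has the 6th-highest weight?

Haru

Chaining the given pairs: Zane < Vik < Bram < Esme < Yara < Gita < Haru < Ines < Bea < Vera < Dana < Isla.
The 6th largest is Haru.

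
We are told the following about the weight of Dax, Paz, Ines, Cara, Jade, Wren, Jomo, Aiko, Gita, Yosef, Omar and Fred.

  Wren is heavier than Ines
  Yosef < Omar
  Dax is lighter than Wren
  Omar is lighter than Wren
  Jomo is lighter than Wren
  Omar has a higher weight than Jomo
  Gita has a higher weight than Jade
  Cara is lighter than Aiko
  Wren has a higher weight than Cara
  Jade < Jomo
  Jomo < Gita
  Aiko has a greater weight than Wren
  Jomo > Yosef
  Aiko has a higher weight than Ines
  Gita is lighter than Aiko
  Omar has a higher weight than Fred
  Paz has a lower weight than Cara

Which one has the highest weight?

Aiko

Chaining downward from Aiko: directly below it, Cara, Ines, Gita, Wren; then Paz, Jade, Jomo, Dax, Omar; then Fred, Yosef.
That covers every other element, and nothing is given above Aiko, so Aiko is the highest weight.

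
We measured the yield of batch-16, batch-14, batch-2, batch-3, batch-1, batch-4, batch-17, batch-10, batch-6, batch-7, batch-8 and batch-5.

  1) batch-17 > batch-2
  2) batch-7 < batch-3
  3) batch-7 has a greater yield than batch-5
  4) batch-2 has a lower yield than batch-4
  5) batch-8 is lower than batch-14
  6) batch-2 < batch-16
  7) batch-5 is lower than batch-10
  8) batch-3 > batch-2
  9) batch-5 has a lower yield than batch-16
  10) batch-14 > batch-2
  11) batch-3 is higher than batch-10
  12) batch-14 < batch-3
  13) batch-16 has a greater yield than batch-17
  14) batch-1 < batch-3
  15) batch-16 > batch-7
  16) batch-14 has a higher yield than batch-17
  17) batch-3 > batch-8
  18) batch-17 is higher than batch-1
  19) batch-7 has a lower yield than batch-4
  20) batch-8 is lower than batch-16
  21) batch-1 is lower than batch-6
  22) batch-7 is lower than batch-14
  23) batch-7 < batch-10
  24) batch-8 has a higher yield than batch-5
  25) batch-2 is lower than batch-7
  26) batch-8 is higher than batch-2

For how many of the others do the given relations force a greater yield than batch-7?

5

From batch-7 the given relations immediately reach batch-4, batch-10, batch-14, batch-16, batch-3.
Nothing else is reachable above batch-7; 5 in all.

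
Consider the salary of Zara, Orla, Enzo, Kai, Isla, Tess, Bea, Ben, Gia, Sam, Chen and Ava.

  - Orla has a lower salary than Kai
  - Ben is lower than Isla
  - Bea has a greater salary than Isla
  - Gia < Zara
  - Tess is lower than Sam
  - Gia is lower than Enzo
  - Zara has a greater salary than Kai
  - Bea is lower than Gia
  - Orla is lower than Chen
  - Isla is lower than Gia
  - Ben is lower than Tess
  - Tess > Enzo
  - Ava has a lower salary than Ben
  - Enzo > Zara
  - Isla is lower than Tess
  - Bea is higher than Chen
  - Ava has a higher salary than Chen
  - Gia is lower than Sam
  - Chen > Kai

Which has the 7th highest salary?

Isla

The consecutive relations fix a unique order: Orla < Kai < Chen < Ava < Ben < Isla < Bea < Gia < Zara < Enzo < Tess < Sam.
Counting 7 from the largest end gives Isla.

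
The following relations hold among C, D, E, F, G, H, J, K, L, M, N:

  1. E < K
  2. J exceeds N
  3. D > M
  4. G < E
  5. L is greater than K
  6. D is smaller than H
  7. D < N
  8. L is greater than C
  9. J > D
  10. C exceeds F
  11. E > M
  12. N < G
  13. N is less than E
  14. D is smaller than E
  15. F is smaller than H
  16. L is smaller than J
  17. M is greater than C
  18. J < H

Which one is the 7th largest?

N

The consecutive relations fix a unique order: F < C < M < D < N < G < E < K < L < J < H.
The 7th largest is N.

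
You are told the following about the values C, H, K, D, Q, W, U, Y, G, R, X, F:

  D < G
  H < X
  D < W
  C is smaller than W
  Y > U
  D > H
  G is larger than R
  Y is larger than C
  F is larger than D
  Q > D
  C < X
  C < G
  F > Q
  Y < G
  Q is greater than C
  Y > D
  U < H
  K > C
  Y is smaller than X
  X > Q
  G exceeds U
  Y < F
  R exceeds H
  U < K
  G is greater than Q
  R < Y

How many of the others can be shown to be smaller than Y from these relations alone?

From Y the given relations immediately reach U, C, D, R.
From those, H — 5 in total.
No other element is forced below Y by the given relations, so the count is 5.

5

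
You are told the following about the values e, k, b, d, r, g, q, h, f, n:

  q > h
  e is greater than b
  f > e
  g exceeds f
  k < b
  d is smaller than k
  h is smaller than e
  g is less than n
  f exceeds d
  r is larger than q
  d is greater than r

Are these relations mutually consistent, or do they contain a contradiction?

consistent

The single ordering h < q < r < d < k < b < e < f < g < n satisfies every listed relation, so no contradiction arises.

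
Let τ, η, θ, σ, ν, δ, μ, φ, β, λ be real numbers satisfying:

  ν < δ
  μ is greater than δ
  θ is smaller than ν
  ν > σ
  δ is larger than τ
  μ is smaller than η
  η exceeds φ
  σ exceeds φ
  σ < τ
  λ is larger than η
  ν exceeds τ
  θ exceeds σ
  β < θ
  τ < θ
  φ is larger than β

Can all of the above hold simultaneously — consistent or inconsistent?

consistent

The single ordering β < φ < σ < τ < θ < ν < δ < μ < η < λ satisfies every listed relation, so no contradiction arises.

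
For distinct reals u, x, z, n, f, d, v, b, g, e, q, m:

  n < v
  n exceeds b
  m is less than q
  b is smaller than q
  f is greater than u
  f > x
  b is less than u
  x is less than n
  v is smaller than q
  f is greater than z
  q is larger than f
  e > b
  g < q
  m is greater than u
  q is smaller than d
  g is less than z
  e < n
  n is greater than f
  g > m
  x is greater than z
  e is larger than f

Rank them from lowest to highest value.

b < u < m < g < z < x < f < e < n < v < q < d

Each adjacent pair is fixed by a given relation: b < u; u < m; m < g; g < z; z < x; x < f; f < e; e < n; n < v; v < q; q < d. Chaining them end to end gives the full order.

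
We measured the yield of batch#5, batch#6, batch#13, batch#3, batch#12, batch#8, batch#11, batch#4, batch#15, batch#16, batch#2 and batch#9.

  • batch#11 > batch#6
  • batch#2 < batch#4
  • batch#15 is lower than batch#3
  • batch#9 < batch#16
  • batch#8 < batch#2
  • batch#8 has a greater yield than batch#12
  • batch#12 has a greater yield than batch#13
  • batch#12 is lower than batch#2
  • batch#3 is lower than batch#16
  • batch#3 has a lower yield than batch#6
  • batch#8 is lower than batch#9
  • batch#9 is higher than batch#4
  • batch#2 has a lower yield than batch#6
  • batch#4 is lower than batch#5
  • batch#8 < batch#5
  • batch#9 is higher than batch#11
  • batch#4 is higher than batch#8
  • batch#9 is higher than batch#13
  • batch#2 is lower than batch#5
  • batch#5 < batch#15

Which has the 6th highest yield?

batch#15

Piecing the relations together gives one ordering: batch#13 < batch#12 < batch#8 < batch#2 < batch#4 < batch#5 < batch#15 < batch#3 < batch#6 < batch#11 < batch#9 < batch#16.
Counting 6 from the largest end gives batch#15.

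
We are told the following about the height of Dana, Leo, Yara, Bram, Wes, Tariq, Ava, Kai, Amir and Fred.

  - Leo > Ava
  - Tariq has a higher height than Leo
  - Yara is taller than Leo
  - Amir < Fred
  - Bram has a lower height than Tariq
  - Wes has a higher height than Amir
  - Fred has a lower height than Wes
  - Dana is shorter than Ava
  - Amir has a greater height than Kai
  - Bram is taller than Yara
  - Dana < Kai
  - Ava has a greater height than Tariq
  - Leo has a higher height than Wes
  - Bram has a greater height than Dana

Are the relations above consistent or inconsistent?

inconsistent

We have Ava < Leo stated directly, yet also Leo < Yara < Bram < Tariq < Ava by chaining the others — so Leo < Ava. Contradiction.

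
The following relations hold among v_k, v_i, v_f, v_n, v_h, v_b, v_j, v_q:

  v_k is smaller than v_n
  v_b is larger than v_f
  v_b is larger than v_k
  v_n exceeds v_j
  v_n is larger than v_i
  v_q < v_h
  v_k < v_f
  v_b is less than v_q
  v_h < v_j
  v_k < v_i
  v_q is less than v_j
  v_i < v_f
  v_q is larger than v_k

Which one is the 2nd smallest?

v_i

Piecing the relations together gives one ordering: v_k < v_i < v_f < v_b < v_q < v_h < v_j < v_n.
Counting 2 from the smallest end gives v_i.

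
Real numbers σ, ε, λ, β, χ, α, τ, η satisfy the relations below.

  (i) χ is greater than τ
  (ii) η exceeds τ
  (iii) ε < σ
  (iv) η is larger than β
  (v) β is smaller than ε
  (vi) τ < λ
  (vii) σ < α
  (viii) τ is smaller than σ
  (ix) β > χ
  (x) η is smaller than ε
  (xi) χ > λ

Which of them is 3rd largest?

ε

The consecutive relations fix a unique order: τ < λ < χ < β < η < ε < σ < α.
The 3rd largest is ε.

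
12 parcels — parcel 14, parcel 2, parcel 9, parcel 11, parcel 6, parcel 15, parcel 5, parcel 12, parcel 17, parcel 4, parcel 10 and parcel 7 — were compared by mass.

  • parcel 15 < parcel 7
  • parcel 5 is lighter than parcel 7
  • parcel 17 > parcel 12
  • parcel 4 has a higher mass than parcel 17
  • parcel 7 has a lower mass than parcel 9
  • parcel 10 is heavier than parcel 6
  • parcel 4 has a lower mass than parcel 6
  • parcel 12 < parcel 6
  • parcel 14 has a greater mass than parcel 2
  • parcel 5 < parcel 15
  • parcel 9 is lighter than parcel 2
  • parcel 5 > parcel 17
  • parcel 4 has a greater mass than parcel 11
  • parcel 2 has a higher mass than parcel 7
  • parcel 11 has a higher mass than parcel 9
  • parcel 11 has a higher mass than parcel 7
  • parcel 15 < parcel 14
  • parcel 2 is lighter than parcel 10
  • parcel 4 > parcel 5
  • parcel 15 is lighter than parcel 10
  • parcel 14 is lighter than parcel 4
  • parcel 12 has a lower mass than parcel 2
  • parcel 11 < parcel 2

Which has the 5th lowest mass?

parcel 7

Chaining the given pairs: parcel 12 < parcel 17 < parcel 5 < parcel 15 < parcel 7 < parcel 9 < parcel 11 < parcel 2 < parcel 14 < parcel 4 < parcel 6 < parcel 10.
The 5th smallest is parcel 7.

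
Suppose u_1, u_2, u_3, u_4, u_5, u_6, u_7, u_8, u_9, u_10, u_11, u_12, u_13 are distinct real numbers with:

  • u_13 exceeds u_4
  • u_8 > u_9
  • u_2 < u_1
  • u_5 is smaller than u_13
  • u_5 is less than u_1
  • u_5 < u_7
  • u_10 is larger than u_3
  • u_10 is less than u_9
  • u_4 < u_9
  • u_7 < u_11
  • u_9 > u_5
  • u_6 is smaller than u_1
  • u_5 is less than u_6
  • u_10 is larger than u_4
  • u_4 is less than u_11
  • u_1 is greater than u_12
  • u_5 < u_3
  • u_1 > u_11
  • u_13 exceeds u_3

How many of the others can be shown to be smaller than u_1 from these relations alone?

7

Directly below u_1: u_5, u_6, u_2, u_11, u_12.
One step further: u_7, u_4 (7 so far).
Nothing else is reachable below u_1; 7 in all.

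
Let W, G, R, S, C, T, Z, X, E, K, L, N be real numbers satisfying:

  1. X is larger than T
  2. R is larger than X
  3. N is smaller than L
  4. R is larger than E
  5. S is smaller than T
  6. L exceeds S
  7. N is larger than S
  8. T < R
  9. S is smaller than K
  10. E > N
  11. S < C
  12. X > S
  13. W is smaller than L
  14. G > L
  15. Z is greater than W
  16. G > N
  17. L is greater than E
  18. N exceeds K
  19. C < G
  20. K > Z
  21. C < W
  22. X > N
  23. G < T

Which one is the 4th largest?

G

Piecing the relations together gives one ordering: S < C < W < Z < K < N < E < L < G < T < X < R.
Counting 4 from the largest end gives G.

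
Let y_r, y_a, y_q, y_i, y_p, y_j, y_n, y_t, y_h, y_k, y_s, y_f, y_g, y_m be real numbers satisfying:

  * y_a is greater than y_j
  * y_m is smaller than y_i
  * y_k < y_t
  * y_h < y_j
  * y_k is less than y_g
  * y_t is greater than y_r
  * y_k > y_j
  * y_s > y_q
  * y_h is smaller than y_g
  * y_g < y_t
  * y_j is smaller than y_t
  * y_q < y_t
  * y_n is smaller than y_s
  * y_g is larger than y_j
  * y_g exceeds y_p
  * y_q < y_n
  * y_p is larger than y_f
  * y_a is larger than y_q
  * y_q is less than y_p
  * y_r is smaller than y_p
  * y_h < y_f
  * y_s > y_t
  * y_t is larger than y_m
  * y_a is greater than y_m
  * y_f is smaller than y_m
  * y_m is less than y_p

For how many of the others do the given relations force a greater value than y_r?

4

The elements the relations force above y_r are y_p, y_g, y_t, y_s — no chain reaches any other.
That is 4.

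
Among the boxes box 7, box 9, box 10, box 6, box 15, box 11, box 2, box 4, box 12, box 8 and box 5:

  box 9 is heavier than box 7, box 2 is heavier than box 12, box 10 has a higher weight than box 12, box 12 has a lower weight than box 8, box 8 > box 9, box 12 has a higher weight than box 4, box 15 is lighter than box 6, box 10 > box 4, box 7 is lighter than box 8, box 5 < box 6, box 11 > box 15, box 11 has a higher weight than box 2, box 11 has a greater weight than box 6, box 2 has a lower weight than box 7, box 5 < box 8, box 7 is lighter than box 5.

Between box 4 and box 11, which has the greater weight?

box 4 < box 12 and box 12 < box 2 give box 4 < box 2.
With box 2 < box 7: box 4 < box 12 < box 2 < box 7.
With box 7 < box 5: box 4 < box 12 < box 2 < box 7 < box 5.
Then box 5 < box 6 extends the chain to box 6.
With box 6 < box 11: box 4 < box 12 < box 2 < box 7 < box 5 < box 6 < box 11.
So box 4 < box 11; box 11 is the heavier of the two.

box 11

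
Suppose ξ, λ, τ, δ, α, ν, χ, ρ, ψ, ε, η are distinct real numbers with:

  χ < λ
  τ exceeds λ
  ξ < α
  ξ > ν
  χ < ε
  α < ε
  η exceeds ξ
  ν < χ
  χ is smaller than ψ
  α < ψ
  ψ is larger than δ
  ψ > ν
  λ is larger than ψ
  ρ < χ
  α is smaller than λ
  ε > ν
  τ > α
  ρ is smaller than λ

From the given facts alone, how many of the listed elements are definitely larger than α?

The elements the relations force above α are ψ, λ, ε, τ — no chain reaches any other.
That is 4.

4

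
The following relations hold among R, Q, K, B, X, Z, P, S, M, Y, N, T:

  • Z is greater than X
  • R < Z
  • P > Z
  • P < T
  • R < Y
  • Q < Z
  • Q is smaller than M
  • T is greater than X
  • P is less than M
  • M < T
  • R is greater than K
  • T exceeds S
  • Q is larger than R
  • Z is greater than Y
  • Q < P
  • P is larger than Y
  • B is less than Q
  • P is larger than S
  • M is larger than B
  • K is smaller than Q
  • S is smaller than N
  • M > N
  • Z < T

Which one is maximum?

X is not greatest since X < Z; S is not greatest since S < P; K is not greatest since K < Q; R is not greatest since R < Q; B is not greatest since B < Q; N is not greatest since N < M; Y is not greatest since Y < Z; Q is not greatest since Q < M; Z is not greatest since Z < P; P is not greatest since P < T; M is not greatest since M < T.
Only T has nothing above it, so T is the maximum.

T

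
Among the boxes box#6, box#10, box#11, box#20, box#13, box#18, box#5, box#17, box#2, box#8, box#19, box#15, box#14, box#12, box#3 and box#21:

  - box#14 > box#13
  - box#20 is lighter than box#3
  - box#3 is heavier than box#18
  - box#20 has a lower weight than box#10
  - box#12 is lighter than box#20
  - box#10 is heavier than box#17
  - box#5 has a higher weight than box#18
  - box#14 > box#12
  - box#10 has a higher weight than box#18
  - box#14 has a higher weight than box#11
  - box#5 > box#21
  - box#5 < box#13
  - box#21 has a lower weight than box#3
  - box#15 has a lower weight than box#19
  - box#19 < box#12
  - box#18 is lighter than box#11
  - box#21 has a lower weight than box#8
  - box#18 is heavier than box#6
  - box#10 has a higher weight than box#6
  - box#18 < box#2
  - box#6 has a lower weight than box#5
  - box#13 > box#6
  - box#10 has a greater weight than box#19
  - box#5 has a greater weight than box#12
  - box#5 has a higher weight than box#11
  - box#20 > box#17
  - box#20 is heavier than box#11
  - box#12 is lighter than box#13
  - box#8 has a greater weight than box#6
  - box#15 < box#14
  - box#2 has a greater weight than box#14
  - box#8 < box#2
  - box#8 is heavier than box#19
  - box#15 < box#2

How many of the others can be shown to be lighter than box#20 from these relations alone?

7

Directly below box#20: box#12, box#11, box#17.
One step further: box#19, box#18 (5 so far).
One step further: box#15, box#6 (7 so far).
Nothing else is reachable below box#20; 7 in all.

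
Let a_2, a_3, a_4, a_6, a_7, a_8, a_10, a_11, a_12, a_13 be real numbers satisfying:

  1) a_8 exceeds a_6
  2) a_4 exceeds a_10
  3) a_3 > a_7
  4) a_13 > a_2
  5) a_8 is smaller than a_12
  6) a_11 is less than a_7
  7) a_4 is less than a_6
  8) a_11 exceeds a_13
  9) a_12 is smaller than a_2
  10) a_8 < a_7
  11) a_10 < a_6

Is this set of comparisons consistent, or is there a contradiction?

Every relation is compatible with a_10 < a_4 < a_6 < a_8 < a_12 < a_2 < a_13 < a_11 < a_7 < a_3; the set is consistent.

consistent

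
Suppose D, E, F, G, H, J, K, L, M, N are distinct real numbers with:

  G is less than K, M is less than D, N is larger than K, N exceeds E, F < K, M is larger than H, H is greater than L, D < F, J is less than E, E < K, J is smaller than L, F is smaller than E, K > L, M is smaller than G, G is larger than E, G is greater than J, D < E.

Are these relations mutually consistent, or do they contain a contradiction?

consistent

Every relation is compatible with J < L < H < M < D < F < E < G < K < N; the set is consistent.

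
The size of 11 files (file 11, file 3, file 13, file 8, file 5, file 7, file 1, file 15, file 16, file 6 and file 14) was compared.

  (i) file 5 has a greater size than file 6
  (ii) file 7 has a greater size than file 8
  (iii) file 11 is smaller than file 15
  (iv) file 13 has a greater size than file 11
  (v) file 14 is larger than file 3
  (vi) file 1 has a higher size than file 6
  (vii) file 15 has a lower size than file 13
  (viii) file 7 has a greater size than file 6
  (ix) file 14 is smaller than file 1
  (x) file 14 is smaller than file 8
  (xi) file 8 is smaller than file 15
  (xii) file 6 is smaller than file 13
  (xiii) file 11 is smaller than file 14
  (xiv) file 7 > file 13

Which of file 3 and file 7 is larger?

file 7

The relevant relations are file 3 < file 14; file 14 < file 8; file 8 < file 15; file 15 < file 13; file 13 < file 7.
Chaining these gives file 3 < file 14 < file 8 < file 15 < file 13 < file 7.
So file 3 < file 7; file 7 is the larger of the two.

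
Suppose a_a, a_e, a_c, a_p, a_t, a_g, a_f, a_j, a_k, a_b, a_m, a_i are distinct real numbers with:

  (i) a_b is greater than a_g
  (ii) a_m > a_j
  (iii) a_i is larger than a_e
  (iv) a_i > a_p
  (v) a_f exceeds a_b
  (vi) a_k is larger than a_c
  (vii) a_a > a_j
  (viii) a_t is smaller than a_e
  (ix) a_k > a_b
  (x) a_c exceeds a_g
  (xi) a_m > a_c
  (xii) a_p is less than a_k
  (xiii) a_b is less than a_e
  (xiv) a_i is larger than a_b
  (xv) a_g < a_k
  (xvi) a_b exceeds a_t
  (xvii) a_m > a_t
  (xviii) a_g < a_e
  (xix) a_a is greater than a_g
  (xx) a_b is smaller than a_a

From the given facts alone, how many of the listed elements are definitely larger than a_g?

Directly above a_g: a_b, a_c, a_k, a_e, a_a.
One step further: a_i, a_m, a_f (8 so far).
Nothing else is reachable above a_g; 8 in all.

8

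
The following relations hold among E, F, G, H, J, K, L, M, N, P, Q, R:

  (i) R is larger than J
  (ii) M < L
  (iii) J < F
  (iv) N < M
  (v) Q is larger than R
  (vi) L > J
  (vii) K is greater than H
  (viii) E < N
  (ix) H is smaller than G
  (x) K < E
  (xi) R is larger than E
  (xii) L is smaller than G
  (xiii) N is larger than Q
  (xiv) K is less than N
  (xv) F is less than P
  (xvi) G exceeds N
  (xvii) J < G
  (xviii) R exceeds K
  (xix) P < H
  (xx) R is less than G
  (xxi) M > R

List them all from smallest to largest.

The consecutive links are each given: J < F; F < P; P < H; H < K; K < E; E < R; R < Q; Q < N; N < M; M < L; L < G.

J < F < P < H < K < E < R < Q < N < M < L < G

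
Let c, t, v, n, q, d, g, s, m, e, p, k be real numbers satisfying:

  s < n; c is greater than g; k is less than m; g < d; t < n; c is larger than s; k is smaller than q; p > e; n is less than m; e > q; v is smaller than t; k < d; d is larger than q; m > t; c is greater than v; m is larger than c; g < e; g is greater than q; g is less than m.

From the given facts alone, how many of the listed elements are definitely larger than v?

From v the given relations immediately reach t, c.
From those, n, m — 4 in total.
Nothing else is reachable above v; 4 in all.

4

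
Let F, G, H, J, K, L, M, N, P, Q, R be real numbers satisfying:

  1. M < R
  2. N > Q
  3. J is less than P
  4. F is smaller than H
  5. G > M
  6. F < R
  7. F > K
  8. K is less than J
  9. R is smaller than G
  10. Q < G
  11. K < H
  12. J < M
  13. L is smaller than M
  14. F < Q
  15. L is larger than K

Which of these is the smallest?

K

F is not least since K < F; L is not least since K < L; J is not least since K < J; M is not least since L < M; Q is not least since F < Q; R is not least since M < R; G is not least since Q < G; H is not least since F < H; P is not least since J < P; N is not least since Q < N.
Only K has nothing below it, so K is the smallest.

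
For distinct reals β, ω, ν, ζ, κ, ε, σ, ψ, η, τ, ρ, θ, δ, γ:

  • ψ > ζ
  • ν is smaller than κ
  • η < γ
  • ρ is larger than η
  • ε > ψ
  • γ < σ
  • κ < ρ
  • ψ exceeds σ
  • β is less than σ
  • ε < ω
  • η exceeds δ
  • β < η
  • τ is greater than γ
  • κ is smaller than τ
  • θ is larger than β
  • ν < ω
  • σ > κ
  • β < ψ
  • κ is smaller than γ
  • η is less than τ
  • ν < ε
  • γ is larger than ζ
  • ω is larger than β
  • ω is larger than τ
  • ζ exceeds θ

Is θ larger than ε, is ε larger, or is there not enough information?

ε

θ < ζ < γ < σ < ψ < ε, by transitivity through ζ, γ, σ, ψ.
So ε is larger.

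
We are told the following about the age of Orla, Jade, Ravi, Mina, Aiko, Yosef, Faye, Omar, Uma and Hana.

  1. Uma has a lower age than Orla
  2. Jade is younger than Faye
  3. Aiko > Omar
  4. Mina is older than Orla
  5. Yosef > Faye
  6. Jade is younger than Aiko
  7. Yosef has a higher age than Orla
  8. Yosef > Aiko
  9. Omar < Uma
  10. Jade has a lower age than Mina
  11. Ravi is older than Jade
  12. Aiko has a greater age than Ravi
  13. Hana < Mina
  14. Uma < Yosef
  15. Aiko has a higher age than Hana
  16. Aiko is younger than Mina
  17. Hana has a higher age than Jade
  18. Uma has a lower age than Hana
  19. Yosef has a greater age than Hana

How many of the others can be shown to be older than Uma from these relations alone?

5

Directly above Uma: Hana, Orla, Yosef.
One step further: Aiko, Mina (5 so far).
No other element is forced above Uma by the given relations, so the count is 5.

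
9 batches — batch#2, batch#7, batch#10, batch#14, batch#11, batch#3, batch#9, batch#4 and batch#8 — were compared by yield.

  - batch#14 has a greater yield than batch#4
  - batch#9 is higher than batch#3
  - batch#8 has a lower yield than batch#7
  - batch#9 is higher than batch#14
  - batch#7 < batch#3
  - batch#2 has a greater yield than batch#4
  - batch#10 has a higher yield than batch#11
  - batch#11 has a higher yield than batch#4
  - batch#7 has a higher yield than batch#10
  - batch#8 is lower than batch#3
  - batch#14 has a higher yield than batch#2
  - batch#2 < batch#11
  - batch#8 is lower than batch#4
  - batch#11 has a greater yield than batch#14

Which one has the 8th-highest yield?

Chaining the given pairs: batch#8 < batch#4 < batch#2 < batch#14 < batch#11 < batch#10 < batch#7 < batch#3 < batch#9.
Counting 8 from the largest end gives batch#4.

batch#4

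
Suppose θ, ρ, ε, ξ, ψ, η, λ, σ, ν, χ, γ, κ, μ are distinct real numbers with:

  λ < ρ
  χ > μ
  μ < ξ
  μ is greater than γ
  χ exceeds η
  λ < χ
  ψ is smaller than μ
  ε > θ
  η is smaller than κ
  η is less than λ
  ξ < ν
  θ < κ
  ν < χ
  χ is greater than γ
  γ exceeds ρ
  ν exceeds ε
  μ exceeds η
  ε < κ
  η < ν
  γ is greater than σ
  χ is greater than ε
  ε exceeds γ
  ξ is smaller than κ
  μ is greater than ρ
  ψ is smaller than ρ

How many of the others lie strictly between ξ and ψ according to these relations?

Chaining upward from ψ reaches: ρ, γ, μ, ε, ν, χ, κ.
Chaining downward from ξ reaches: η, λ, ρ, σ, γ, μ.
Strictly between ψ and ξ are those in both lists: ρ, γ, μ — 3 elements.

3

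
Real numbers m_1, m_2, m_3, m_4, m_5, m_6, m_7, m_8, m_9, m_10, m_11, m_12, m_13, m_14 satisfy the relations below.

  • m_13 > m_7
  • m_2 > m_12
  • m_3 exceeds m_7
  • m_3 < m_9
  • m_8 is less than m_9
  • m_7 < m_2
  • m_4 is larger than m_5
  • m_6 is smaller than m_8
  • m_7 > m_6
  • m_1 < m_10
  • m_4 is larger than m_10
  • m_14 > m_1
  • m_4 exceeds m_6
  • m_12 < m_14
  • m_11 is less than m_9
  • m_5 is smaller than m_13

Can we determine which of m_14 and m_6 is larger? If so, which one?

undetermined

Following every chain through m_6: above m_6 we get m_7, m_8, m_3, m_9, m_4, m_2, m_13.
m_14 is not reached, and no chain runs the other way from m_14 to m_6.
So the given relations leave the order of m_6 and m_14 undetermined.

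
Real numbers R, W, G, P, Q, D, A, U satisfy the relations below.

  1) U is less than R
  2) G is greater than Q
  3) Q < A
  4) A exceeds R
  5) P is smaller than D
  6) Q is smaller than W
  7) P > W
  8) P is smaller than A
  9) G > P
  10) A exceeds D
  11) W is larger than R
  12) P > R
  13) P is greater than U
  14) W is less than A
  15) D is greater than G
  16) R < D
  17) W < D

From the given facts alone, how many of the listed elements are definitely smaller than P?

4

From P the given relations immediately reach U, R, W.
From those, Q — 4 in total.
No other element is forced below P by the given relations, so the count is 4.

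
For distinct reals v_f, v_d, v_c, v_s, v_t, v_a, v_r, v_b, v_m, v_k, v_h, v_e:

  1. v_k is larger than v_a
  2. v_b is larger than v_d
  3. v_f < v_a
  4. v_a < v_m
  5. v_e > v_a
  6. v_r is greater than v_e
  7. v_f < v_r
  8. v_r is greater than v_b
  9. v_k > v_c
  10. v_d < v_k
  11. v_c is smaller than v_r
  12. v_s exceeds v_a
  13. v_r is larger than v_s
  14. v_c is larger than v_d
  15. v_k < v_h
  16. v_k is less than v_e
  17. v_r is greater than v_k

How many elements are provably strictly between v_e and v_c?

The relations place v_c below v_e. An element lies strictly between them when it is forced above v_c and also forced below v_e.
Above v_c: {v_k, v_h, v_r}. Below v_e: {v_d, v_f, v_a, v_k}.
Intersection: {v_k} — 1.

1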